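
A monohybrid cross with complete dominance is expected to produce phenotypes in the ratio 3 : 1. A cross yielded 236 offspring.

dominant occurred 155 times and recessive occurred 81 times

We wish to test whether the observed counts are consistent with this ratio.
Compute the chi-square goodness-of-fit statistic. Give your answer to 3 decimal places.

10.938

Ratio total = 4. Expected counts: 236×3/4 = 177, 236×1/4 = 59.
cat            O        E   (O−E)²/E
dominant     155      177     2.7345
recessive     81       59     8.2034
Sum = 10.938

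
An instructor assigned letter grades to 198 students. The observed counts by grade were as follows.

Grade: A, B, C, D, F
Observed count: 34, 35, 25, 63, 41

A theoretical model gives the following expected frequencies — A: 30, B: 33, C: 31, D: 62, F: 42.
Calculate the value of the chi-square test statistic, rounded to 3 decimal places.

1.856

cat         O        E   (O−E)²/E
A          34       30     0.5333
B          35       33     0.1212
C          25       31     1.1613
D          63       62     0.0161
F          41       42     0.0238
Sum = 1.856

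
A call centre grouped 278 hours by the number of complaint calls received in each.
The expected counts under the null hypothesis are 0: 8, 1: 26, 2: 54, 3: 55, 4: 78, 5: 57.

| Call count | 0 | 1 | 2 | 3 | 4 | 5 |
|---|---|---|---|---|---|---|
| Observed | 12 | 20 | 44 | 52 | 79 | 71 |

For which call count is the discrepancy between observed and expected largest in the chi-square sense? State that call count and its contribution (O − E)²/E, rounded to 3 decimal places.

5, 3.439

cat         O        E   (O−E)²/E
0          12        8     2.0000
1          20       26     1.3846
2          44       54     1.8519
3          52       55     0.1636
4          79       78     0.0128
5          71       57     3.4386
The largest term is for 5: 3.439.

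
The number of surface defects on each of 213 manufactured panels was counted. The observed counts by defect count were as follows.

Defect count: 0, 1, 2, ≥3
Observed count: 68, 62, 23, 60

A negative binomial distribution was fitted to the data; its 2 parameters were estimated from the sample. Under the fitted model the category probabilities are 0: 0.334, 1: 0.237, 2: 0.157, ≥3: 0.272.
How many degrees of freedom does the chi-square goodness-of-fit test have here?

There are k = 4 categories and 2 parameters estimated from the data, so df = 4 − 1 − 2 = 1.

1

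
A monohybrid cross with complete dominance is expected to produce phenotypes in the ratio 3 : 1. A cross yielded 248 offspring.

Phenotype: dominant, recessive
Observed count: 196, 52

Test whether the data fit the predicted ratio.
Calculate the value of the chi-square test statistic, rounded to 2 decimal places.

Ratio total = 4. Expected counts: 248×3/4 = 186, 248×1/4 = 62.
χ² = (196−186)²/186 + (52−62)²/62
   = 0.538 + 1.613
Sum = 2.15

2.15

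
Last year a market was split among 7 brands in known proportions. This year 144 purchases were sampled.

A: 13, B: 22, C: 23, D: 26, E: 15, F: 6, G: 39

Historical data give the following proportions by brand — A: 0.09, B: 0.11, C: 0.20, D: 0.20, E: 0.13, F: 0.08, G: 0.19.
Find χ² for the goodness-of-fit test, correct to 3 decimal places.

Expected counts E_i = n·p_i: 144×0.09 = 12.96, 144×0.11 = 15.84, 144×0.20 = 28.8, 144×0.20 = 28.8, 144×0.13 = 18.72, 144×0.08 = 11.52, 144×0.19 = 27.36.
χ² = (13−12.96)²/12.96 + (22−15.84)²/15.84 + (23−28.8)²/28.8 + (26−28.8)²/28.8 + (15−18.72)²/18.72 + (6−11.52)²/11.52 + (39−27.36)²/27.36
   = 0.0001 + 2.3956 + 1.1681 + 0.2722 + 0.7392 + 2.6450 + 4.9521
Sum = 12.172

12.172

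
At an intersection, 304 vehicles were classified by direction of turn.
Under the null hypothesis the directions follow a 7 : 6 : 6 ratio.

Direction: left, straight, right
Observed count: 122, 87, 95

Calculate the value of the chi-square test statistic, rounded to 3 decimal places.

Ratio total = 19. Expected counts: 304×7/19 = 112, 304×6/19 = 96, 304×6/19 = 96.
left: (122 − 112)²/112 = 100/112 = 0.8929
straight: (87 − 96)²/96 = 81/96 = 0.8438
right: (95 − 96)²/96 = 1/96 = 0.0104
Sum = 1.747

1.747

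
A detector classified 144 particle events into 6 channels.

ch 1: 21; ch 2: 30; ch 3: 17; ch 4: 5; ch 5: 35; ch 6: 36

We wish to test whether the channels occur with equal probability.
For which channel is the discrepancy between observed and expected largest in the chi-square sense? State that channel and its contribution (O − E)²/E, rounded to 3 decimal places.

ch 4, 15.042

Expected count for each of the 6 categories: 144/6 = 24.
χ² = (21−24)²/24 + (30−24)²/24 + (17−24)²/24 + (5−24)²/24 + (35−24)²/24 + (36−24)²/24
   = 0.3750 + 1.5000 + 2.0417 + 15.0417 + 5.0417 + 6.0000
The largest term is for ch 4: 15.042.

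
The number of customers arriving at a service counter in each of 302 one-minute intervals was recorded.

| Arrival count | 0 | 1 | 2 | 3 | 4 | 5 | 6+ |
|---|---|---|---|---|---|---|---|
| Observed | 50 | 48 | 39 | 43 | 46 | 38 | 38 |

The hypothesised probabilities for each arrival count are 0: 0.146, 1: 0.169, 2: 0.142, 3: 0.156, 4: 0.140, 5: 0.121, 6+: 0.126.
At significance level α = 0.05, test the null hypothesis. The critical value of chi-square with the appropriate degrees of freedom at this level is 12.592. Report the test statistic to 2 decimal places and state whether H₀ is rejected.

Expected counts E_i = n·p_i: 302×0.146 = 44.092, 302×0.169 = 51.038, 302×0.142 = 42.884, 302×0.156 = 47.112, 302×0.140 = 42.28, 302×0.121 = 36.542, 302×0.126 = 38.052.
0: (50 − 44.092)²/44.092 = 34.904464/44.092 = 0.792
1: (48 − 51.038)²/51.038 = 9.229444/51.038 = 0.181
2: (39 − 42.884)²/42.884 = 15.085456/42.884 = 0.352
3: (43 − 47.112)²/47.112 = 16.908544/47.112 = 0.359
4: (46 − 42.28)²/42.28 = 13.8384/42.28 = 0.327
5: (38 − 36.542)²/36.542 = 2.125764/36.542 = 0.058
6+: (38 − 38.052)²/38.052 = 0.002704/38.052 = 0.000
Sum = 2.07
df = 6. Since 2.07 < 12.592, we do not reject H₀.

2.07; do not reject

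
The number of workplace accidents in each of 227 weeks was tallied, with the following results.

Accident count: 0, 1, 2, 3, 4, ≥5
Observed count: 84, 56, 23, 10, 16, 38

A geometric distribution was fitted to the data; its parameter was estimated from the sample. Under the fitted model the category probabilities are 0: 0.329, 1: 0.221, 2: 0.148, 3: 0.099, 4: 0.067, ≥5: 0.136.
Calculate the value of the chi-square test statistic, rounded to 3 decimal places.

13.792

Expected counts E_i = n·p_i: 227×0.329 = 74.683, 227×0.221 = 50.167, 227×0.148 = 33.596, 227×0.099 = 22.473, 227×0.067 = 15.209, 227×0.136 = 30.872.
0: (84 − 74.683)²/74.683 = 86.806489/74.683 = 1.1623
1: (56 − 50.167)²/50.167 = 34.023889/50.167 = 0.6782
2: (23 − 33.596)²/33.596 = 112.275216/33.596 = 3.3419
3: (10 − 22.473)²/22.473 = 155.575729/22.473 = 6.9228
4: (16 − 15.209)²/15.209 = 0.625681/15.209 = 0.0411
≥5: (38 − 30.872)²/30.872 = 50.808384/30.872 = 1.6458
Sum = 13.792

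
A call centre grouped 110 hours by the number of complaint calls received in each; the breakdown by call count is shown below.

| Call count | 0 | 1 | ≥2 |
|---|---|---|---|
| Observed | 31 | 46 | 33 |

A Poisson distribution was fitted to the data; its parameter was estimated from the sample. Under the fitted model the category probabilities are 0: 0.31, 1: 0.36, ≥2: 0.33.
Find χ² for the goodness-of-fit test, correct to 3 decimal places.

Expected counts E_i = n·p_i: 110×0.31 = 34.1, 110×0.36 = 39.6, 110×0.33 = 36.3.
cat         O        E   (O−E)²/E
0          31     34.1     0.2818
1          46     39.6     1.0343
≥2         33     36.3     0.3000
Sum = 1.616

1.616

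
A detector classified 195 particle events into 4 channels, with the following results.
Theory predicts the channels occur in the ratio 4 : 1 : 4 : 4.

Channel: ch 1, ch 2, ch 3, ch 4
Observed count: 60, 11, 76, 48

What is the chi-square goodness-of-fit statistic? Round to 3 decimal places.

7.733

Ratio total = 13. Expected counts: 195×4/13 = 60, 195×1/13 = 15, 195×4/13 = 60, 195×4/13 = 60.
ch 1: (60 − 60)²/60 = 0/60 = 0.0000
ch 2: (11 − 15)²/15 = 16/15 = 1.0667
ch 3: (76 − 60)²/60 = 256/60 = 4.2667
ch 4: (48 − 60)²/60 = 144/60 = 2.4000
Sum = 7.733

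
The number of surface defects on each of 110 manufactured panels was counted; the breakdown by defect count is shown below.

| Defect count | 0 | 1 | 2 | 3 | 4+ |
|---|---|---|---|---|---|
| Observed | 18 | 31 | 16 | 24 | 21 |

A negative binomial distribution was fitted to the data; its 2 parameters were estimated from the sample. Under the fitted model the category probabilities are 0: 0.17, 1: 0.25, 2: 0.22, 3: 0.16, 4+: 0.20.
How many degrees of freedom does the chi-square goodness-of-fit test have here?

There are k = 5 categories and 2 parameters estimated from the data, so df = 5 − 1 − 2 = 2.

2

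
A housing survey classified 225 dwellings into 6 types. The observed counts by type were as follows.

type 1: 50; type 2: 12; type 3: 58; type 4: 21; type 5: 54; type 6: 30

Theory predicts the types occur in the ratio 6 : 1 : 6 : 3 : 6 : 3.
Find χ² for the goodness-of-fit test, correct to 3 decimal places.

Ratio total = 25. Expected counts: 225×6/25 = 54, 225×1/25 = 9, 225×6/25 = 54, 225×3/25 = 27, 225×6/25 = 54, 225×3/25 = 27.
cat         O        E   (O−E)²/E
type 1     50       54     0.2963
type 2     12        9     1.0000
type 3     58       54     0.2963
type 4     21       27     1.3333
type 5     54       54     0.0000
type 6     30       27     0.3333
Sum = 3.259

3.259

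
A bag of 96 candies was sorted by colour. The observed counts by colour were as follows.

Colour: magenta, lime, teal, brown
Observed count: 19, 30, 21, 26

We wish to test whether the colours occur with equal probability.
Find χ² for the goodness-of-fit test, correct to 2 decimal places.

Under H₀ each category has probability 1/4, so each expected count is 96/4 = 24.
χ² = (19−24)²/24 + (30−24)²/24 + (21−24)²/24 + (26−24)²/24
   = 1.042 + 1.500 + 0.375 + 0.167
Sum = 3.08

3.08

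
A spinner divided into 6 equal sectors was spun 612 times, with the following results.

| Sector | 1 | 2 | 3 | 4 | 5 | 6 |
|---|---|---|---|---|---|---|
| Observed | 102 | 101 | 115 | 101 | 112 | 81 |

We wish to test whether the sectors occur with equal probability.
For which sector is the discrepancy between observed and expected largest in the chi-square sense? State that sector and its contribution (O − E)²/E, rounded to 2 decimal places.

6, 4.32

Under H₀ each category has probability 1/6, so each expected count is 612/6 = 102.
χ² = (102−102)²/102 + (101−102)²/102 + (115−102)²/102 + (101−102)²/102 + (112−102)²/102 + (81−102)²/102
   = 0.000 + 0.010 + 1.657 + 0.010 + 0.980 + 4.324
The largest term is for 6: 4.32.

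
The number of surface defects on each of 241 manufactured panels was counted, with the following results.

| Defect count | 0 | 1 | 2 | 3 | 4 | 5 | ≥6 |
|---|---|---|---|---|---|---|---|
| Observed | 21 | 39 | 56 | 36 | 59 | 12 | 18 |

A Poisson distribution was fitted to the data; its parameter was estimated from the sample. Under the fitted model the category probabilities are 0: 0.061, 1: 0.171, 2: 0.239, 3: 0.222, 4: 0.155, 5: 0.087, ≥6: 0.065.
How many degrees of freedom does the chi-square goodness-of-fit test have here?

5

There are k = 7 categories and 1 parameter estimated from the data, so df = 7 − 1 − 1 = 5.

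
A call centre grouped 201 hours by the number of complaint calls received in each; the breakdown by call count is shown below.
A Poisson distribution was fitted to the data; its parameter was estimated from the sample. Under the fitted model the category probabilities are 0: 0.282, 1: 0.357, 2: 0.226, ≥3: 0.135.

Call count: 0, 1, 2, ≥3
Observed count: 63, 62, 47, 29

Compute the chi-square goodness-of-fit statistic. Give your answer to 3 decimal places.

Expected counts E_i = n·p_i: 201×0.282 = 56.682, 201×0.357 = 71.757, 201×0.226 = 45.426, 201×0.135 = 27.135.
χ² = (63−56.682)²/56.682 + (62−71.757)²/71.757 + (47−45.426)²/45.426 + (29−27.135)²/27.135
   = 0.7042 + 1.3267 + 0.0545 + 0.1282
Sum = 2.214

2.214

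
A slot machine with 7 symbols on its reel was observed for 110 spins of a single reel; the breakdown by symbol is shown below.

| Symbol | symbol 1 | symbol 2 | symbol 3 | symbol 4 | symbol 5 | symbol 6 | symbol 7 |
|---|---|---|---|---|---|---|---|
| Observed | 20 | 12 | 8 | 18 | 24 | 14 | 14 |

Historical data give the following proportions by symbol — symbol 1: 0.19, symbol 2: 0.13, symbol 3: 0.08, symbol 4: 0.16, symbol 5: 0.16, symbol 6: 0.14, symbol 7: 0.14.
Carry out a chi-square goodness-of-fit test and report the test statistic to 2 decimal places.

Expected counts E_i = n·p_i: 110×0.19 = 20.9, 110×0.13 = 14.3, 110×0.08 = 8.8, 110×0.16 = 17.6, 110×0.16 = 17.6, 110×0.14 = 15.4, 110×0.14 = 15.4.
symbol 1: (20 − 20.9)²/20.9 = 0.81/20.9 = 0.039
symbol 2: (12 − 14.3)²/14.3 = 5.29/14.3 = 0.370
symbol 3: (8 − 8.8)²/8.8 = 0.64/8.8 = 0.073
symbol 4: (18 − 17.6)²/17.6 = 0.16/17.6 = 0.009
symbol 5: (24 − 17.6)²/17.6 = 40.96/17.6 = 2.327
symbol 6: (14 − 15.4)²/15.4 = 1.96/15.4 = 0.127
symbol 7: (14 − 15.4)²/15.4 = 1.96/15.4 = 0.127
Sum = 3.07

3.07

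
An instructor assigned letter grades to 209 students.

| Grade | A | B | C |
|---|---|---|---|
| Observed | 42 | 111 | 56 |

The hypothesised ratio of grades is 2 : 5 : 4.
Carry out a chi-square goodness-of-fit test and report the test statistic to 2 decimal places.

Ratio total = 11. Expected counts: 209×2/11 = 38, 209×5/11 = 95, 209×4/11 = 76.
χ² = (42−38)²/38 + (111−95)²/95 + (56−76)²/76
   = 0.421 + 2.695 + 5.263
Sum = 8.38

8.38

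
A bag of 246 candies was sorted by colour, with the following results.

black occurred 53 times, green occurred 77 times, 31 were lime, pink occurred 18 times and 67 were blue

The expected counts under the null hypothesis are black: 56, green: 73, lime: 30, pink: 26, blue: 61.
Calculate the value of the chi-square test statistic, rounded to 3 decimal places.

3.465

χ² = (53−56)²/56 + (77−73)²/73 + (31−30)²/30 + (18−26)²/26 + (67−61)²/61
   = 0.1607 + 0.2192 + 0.0333 + 2.4615 + 0.5902
Sum = 3.465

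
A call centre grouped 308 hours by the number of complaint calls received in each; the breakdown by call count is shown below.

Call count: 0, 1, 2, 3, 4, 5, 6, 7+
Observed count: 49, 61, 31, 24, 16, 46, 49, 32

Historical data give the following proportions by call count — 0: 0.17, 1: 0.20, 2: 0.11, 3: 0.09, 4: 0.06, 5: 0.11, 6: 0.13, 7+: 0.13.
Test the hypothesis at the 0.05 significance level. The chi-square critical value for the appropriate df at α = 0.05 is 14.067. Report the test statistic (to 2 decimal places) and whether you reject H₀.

Expected counts E_i = n·p_i: 308×0.17 = 52.36, 308×0.20 = 61.6, 308×0.11 = 33.88, 308×0.09 = 27.72, 308×0.06 = 18.48, 308×0.11 = 33.88, 308×0.13 = 40.04, 308×0.13 = 40.04.
χ² = (49−52.36)²/52.36 + (61−61.6)²/61.6 + (31−33.88)²/33.88 + (24−27.72)²/27.72 + (16−18.48)²/18.48 + (46−33.88)²/33.88 + (49−40.04)²/40.04 + (32−40.04)²/40.04
   = 0.216 + 0.006 + 0.245 + 0.499 + 0.333 + 4.336 + 2.005 + 1.614
Sum = 9.25
df = 7. Since 9.25 < 14.067, we do not reject H₀.

9.25; do not reject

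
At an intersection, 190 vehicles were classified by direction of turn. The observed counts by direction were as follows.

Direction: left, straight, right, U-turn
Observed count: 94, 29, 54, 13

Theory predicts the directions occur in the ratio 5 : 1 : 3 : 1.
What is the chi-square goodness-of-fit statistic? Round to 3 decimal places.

7.326

Ratio total = 10. Expected counts: 190×5/10 = 95, 190×1/10 = 19, 190×3/10 = 57, 190×1/10 = 19.
cat           O        E   (O−E)²/E
left         94       95     0.0105
straight     29       19     5.2632
right        54       57     0.1579
U-turn       13       19     1.8947
Sum = 7.326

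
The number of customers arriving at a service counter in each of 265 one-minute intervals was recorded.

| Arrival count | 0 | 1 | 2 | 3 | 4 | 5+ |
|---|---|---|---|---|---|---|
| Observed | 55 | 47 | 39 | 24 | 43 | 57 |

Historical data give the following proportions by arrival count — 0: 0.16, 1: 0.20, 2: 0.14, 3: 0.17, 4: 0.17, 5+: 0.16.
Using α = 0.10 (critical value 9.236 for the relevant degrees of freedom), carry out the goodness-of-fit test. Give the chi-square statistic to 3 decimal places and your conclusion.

Expected counts E_i = n·p_i: 265×0.16 = 42.4, 265×0.20 = 53, 265×0.14 = 37.1, 265×0.17 = 45.05, 265×0.17 = 45.05, 265×0.16 = 42.4.
χ² = (55−42.4)²/42.4 + (47−53)²/53 + (39−37.1)²/37.1 + (24−45.05)²/45.05 + (43−45.05)²/45.05 + (57−42.4)²/42.4
   = 3.7443 + 0.6792 + 0.0973 + 9.8358 + 0.0933 + 5.0274
Sum = 19.477
df = 5. Since 19.477 > 9.236, we reject H₀.

19.477; reject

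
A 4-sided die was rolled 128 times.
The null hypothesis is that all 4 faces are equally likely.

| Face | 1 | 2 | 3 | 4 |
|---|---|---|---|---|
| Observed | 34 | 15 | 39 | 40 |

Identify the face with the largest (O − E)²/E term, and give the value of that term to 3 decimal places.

2, 9.031

Under H₀ each category has probability 1/4, so each expected count is 128/4 = 32.
cat         O        E   (O−E)²/E
1          34       32     0.1250
2          15       32     9.0313
3          39       32     1.5313
4          40       32     2.0000
The largest term is for 2: 9.031.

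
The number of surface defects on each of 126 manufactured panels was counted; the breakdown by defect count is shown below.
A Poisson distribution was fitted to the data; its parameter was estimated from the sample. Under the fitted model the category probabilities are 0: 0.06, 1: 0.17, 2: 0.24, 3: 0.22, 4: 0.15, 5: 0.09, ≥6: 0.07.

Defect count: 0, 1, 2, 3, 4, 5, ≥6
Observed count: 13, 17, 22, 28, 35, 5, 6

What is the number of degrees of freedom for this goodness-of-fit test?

There are k = 7 categories and 1 parameter estimated from the data, so df = 7 − 1 − 1 = 5.

5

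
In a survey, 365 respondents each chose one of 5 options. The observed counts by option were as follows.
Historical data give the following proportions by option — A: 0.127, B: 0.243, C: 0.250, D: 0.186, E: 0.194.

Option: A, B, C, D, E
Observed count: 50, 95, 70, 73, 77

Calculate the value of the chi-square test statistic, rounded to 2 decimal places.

6.61

Expected counts E_i = n·p_i: 365×0.127 = 46.355, 365×0.243 = 88.695, 365×0.250 = 91.25, 365×0.186 = 67.89, 365×0.194 = 70.81.
cat         O        E   (O−E)²/E
A          50   46.355      0.287
B          95   88.695      0.448
C          70    91.25      4.949
D          73    67.89      0.385
E          77    70.81      0.541
Sum = 6.61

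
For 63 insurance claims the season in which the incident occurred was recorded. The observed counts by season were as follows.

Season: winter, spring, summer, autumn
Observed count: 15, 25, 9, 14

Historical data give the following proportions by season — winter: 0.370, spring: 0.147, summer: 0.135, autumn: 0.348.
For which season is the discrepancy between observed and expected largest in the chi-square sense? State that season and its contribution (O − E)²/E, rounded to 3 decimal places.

spring, 26.748

Expected counts E_i = n·p_i: 63×0.370 = 23.31, 63×0.147 = 9.261, 63×0.135 = 8.505, 63×0.348 = 21.924.
χ² = (15−23.31)²/23.31 + (25−9.261)²/9.261 + (9−8.505)²/8.505 + (14−21.924)²/21.924
   = 2.9625 + 26.7483 + 0.0288 + 2.8640
The largest term is for spring: 26.748.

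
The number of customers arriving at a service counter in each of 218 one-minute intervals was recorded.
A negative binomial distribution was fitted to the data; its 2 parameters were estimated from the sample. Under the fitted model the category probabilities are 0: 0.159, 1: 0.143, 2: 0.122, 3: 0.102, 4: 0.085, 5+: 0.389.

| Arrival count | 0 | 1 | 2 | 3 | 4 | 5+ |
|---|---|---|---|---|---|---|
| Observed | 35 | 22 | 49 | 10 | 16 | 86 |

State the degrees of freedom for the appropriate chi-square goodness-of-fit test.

3

There are k = 6 categories and 2 parameters estimated from the data, so df = 6 − 1 − 2 = 3.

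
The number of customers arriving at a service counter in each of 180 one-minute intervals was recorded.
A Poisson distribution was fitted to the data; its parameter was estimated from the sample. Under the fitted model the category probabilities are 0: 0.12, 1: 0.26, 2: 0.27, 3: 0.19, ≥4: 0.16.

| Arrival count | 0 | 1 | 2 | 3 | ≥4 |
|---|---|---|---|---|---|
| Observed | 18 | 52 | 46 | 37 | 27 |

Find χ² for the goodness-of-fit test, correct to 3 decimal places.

Expected counts E_i = n·p_i: 180×0.12 = 21.6, 180×0.26 = 46.8, 180×0.27 = 48.6, 180×0.19 = 34.2, 180×0.16 = 28.8.
χ² = (18−21.6)²/21.6 + (52−46.8)²/46.8 + (46−48.6)²/48.6 + (37−34.2)²/34.2 + (27−28.8)²/28.8
   = 0.6000 + 0.5778 + 0.1391 + 0.2292 + 0.1125
Sum = 1.659

1.659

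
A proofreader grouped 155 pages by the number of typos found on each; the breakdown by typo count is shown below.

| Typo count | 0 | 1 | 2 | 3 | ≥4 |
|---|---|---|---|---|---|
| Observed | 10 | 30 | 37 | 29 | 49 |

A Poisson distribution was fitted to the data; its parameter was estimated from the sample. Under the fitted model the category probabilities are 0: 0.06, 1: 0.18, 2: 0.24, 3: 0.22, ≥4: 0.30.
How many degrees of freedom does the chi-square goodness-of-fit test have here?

3

There are k = 5 categories and 1 parameter estimated from the data, so df = 5 − 1 − 1 = 3.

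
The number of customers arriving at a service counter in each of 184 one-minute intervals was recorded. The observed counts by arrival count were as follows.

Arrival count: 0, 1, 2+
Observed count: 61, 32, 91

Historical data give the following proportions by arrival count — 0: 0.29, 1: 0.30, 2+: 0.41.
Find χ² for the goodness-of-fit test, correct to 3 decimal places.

Expected counts E_i = n·p_i: 184×0.29 = 53.36, 184×0.30 = 55.2, 184×0.41 = 75.44.
χ² = (61−53.36)²/53.36 + (32−55.2)²/55.2 + (91−75.44)²/75.44
   = 1.0939 + 9.7507 + 3.2094
Sum = 14.054

14.054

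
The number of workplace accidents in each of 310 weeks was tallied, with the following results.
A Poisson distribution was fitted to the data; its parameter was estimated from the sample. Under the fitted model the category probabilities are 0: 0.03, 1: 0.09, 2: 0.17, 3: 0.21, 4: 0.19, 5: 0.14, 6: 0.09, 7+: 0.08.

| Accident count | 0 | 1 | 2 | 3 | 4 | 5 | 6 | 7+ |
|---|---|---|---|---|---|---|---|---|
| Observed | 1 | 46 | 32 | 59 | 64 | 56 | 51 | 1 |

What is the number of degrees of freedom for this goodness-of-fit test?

There are k = 8 categories and 1 parameter estimated from the data, so df = 8 − 1 − 1 = 6.

6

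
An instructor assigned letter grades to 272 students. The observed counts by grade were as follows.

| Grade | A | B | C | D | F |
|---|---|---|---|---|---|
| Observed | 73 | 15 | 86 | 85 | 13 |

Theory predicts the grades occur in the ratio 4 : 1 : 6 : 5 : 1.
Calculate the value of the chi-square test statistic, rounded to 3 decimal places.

Ratio total = 17. Expected counts: 272×4/17 = 64, 272×1/17 = 16, 272×6/17 = 96, 272×5/17 = 80, 272×1/17 = 16.
cat         O        E   (O−E)²/E
A          73       64     1.2656
B          15       16     0.0625
C          86       96     1.0417
D          85       80     0.3125
F          13       16     0.5625
Sum = 3.245

3.245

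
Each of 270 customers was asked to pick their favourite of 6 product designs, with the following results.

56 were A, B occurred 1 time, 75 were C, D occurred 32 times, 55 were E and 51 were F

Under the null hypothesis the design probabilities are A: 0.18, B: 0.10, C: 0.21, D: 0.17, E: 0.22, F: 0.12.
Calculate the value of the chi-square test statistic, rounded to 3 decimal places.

47.283

Expected counts E_i = n·p_i: 270×0.18 = 48.6, 270×0.10 = 27, 270×0.21 = 56.7, 270×0.17 = 45.9, 270×0.22 = 59.4, 270×0.12 = 32.4.
χ² = (56−48.6)²/48.6 + (1−27)²/27 + (75−56.7)²/56.7 + (32−45.9)²/45.9 + (55−59.4)²/59.4 + (51−32.4)²/32.4
   = 1.1267 + 25.0370 + 5.9063 + 4.2094 + 0.3259 + 10.6778
Sum = 47.283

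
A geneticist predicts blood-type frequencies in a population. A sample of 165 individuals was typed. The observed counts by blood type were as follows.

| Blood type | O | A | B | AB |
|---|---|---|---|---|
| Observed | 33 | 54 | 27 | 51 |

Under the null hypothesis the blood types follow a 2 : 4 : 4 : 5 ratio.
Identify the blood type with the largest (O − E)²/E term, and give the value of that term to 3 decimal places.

Ratio total = 15. Expected counts: 165×2/15 = 22, 165×4/15 = 44, 165×4/15 = 44, 165×5/15 = 55.
cat         O        E   (O−E)²/E
O          33       22     5.5000
A          54       44     2.2727
B          27       44     6.5682
AB         51       55     0.2909
The largest term is for B: 6.568.

B, 6.568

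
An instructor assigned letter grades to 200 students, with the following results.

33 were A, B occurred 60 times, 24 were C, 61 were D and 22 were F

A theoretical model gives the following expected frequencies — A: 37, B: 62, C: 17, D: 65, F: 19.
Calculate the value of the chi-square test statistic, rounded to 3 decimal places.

A: (33 − 37)²/37 = 16/37 = 0.4324
B: (60 − 62)²/62 = 4/62 = 0.0645
C: (24 − 17)²/17 = 49/17 = 2.8824
D: (61 − 65)²/65 = 16/65 = 0.2462
F: (22 − 19)²/19 = 9/19 = 0.4737
Sum = 4.099

4.099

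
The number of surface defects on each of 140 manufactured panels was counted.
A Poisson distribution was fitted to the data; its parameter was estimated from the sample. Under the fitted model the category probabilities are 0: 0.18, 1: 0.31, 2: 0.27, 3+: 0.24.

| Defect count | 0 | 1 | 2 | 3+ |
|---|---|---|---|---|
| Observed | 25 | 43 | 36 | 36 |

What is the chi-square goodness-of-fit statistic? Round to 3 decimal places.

Expected counts E_i = n·p_i: 140×0.18 = 25.2, 140×0.31 = 43.4, 140×0.27 = 37.8, 140×0.24 = 33.6.
χ² = (25−25.2)²/25.2 + (43−43.4)²/43.4 + (36−37.8)²/37.8 + (36−33.6)²/33.6
   = 0.0016 + 0.0037 + 0.0857 + 0.1714
Sum = 0.262

0.262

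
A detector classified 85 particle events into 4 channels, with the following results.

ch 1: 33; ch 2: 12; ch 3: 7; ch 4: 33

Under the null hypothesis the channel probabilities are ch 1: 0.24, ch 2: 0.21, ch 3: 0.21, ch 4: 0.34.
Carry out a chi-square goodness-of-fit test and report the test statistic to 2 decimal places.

16.88

Expected counts E_i = n·p_i: 85×0.24 = 20.4, 85×0.21 = 17.85, 85×0.21 = 17.85, 85×0.34 = 28.9.
ch 1: (33 − 20.4)²/20.4 = 158.76/20.4 = 7.782
ch 2: (12 − 17.85)²/17.85 = 34.2225/17.85 = 1.917
ch 3: (7 − 17.85)²/17.85 = 117.7225/17.85 = 6.595
ch 4: (33 − 28.9)²/28.9 = 16.81/28.9 = 0.582
Sum = 16.88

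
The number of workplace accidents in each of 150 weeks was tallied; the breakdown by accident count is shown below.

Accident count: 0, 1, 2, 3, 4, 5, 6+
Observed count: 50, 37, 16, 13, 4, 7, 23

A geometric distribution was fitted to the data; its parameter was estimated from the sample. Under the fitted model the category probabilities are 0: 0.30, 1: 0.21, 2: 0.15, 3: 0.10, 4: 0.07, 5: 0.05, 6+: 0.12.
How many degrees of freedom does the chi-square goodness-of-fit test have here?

5

There are k = 7 categories and 1 parameter estimated from the data, so df = 7 − 1 − 1 = 5.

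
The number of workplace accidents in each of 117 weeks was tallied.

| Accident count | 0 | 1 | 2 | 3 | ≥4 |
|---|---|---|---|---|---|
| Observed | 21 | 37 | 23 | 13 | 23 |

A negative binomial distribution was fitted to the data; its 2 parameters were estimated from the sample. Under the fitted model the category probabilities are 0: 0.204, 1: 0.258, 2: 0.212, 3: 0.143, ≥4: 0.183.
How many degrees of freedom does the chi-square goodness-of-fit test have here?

2

There are k = 5 categories and 2 parameters estimated from the data, so df = 5 − 1 − 2 = 2.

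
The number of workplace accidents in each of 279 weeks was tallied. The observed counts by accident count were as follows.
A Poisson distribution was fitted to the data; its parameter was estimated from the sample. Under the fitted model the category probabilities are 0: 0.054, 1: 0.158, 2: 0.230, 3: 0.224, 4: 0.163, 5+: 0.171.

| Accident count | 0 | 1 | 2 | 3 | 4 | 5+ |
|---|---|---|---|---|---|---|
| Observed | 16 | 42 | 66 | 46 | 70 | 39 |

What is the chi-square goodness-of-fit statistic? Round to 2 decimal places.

Expected counts E_i = n·p_i: 279×0.054 = 15.066, 279×0.158 = 44.082, 279×0.230 = 64.17, 279×0.224 = 62.496, 279×0.163 = 45.477, 279×0.171 = 47.709.
χ² = (16−15.066)²/15.066 + (42−44.082)²/44.082 + (66−64.17)²/64.17 + (46−62.496)²/62.496 + (70−45.477)²/45.477 + (39−47.709)²/47.709
   = 0.058 + 0.098 + 0.052 + 4.354 + 13.224 + 1.590
Sum = 19.38

19.38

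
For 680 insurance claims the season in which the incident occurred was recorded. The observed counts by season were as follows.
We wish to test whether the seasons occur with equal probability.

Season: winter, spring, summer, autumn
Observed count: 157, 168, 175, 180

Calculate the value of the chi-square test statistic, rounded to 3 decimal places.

1.753

Under H₀ each category has probability 1/4, so each expected count is 680/4 = 170.
χ² = (157−170)²/170 + (168−170)²/170 + (175−170)²/170 + (180−170)²/170
   = 0.9941 + 0.0235 + 0.1471 + 0.5882
Sum = 1.753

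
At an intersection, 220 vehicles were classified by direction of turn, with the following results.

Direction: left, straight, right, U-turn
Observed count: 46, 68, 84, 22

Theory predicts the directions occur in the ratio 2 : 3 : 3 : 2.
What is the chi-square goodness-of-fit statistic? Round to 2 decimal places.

Ratio total = 10. Expected counts: 220×2/10 = 44, 220×3/10 = 66, 220×3/10 = 66, 220×2/10 = 44.
χ² = (46−44)²/44 + (68−66)²/66 + (84−66)²/66 + (22−44)²/44
   = 0.091 + 0.061 + 4.909 + 11.000
Sum = 16.06

16.06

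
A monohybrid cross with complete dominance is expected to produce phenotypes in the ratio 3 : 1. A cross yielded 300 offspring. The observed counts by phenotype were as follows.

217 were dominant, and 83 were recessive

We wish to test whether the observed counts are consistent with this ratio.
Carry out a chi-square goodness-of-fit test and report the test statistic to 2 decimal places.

Ratio total = 4. Expected counts: 300×3/4 = 225, 300×1/4 = 75.
cat            O        E   (O−E)²/E
dominant     217      225      0.284
recessive     83       75      0.853
Sum = 1.14

1.14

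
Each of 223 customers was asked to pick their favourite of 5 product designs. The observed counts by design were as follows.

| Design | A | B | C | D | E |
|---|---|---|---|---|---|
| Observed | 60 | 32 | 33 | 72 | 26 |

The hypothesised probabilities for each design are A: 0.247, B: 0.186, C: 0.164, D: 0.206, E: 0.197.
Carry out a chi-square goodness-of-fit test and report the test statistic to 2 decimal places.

Expected counts E_i = n·p_i: 223×0.247 = 55.081, 223×0.186 = 41.478, 223×0.164 = 36.572, 223×0.206 = 45.938, 223×0.197 = 43.931.
A: (60 − 55.081)²/55.081 = 24.196561/55.081 = 0.439
B: (32 − 41.478)²/41.478 = 89.832484/41.478 = 2.166
C: (33 − 36.572)²/36.572 = 12.759184/36.572 = 0.349
D: (72 − 45.938)²/45.938 = 679.227844/45.938 = 14.786
E: (26 − 43.931)²/43.931 = 321.520761/43.931 = 7.319
Sum = 25.06

25.06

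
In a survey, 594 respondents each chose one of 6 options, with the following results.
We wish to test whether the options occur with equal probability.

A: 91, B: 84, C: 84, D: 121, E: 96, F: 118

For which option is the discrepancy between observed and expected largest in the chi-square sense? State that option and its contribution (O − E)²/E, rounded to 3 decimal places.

Expected count for each of the 6 categories: 594/6 = 99.
A: (91 − 99)²/99 = 64/99 = 0.6465
B: (84 − 99)²/99 = 225/99 = 2.2727
C: (84 − 99)²/99 = 225/99 = 2.2727
D: (121 − 99)²/99 = 484/99 = 4.8889
E: (96 − 99)²/99 = 9/99 = 0.0909
F: (118 − 99)²/99 = 361/99 = 3.6465
The largest term is for D: 4.889.

D, 4.889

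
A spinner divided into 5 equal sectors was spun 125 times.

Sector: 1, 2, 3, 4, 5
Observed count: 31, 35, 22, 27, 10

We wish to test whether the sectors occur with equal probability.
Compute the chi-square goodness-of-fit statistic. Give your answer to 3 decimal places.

Expected count for each of the 5 categories: 125/5 = 25.
χ² = (31−25)²/25 + (35−25)²/25 + (22−25)²/25 + (27−25)²/25 + (10−25)²/25
   = 1.4400 + 4.0000 + 0.3600 + 0.1600 + 9.0000
Sum = 14.960

14.960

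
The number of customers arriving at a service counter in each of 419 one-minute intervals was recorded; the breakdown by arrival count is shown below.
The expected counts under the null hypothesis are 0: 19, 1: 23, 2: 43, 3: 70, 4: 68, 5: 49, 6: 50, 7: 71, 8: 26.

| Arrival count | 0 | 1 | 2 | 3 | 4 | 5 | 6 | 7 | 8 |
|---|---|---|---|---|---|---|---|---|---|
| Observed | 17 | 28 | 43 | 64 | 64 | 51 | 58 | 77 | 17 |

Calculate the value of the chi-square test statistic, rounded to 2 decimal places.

χ² = (17−19)²/19 + (28−23)²/23 + (43−43)²/43 + (64−70)²/70 + (64−68)²/68 + (51−49)²/49 + (58−50)²/50 + (77−71)²/71 + (17−26)²/26
   = 0.211 + 1.087 + 0.000 + 0.514 + 0.235 + 0.082 + 1.280 + 0.507 + 3.115
Sum = 7.03

7.03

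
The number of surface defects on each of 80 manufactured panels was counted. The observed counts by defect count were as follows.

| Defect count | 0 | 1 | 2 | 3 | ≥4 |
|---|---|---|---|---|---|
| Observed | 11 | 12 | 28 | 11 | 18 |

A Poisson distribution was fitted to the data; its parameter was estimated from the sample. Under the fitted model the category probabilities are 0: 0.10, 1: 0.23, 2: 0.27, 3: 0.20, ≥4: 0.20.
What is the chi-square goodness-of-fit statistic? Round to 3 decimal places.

Expected counts E_i = n·p_i: 80×0.10 = 8, 80×0.23 = 18.4, 80×0.27 = 21.6, 80×0.20 = 16, 80×0.20 = 16.
χ² = (11−8)²/8 + (12−18.4)²/18.4 + (28−21.6)²/21.6 + (11−16)²/16 + (18−16)²/16
   = 1.1250 + 2.2261 + 1.8963 + 1.5625 + 0.2500
Sum = 7.060

7.060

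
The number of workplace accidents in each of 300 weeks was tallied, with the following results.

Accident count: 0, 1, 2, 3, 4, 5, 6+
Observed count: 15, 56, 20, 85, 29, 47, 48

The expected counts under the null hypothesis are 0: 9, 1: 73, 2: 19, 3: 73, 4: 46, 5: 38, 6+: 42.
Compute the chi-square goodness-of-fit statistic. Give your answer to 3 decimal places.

19.255

0: (15 − 9)²/9 = 36/9 = 4.0000
1: (56 − 73)²/73 = 289/73 = 3.9589
2: (20 − 19)²/19 = 1/19 = 0.0526
3: (85 − 73)²/73 = 144/73 = 1.9726
4: (29 − 46)²/46 = 289/46 = 6.2826
5: (47 − 38)²/38 = 81/38 = 2.1316
6+: (48 − 42)²/42 = 36/42 = 0.8571
Sum = 19.255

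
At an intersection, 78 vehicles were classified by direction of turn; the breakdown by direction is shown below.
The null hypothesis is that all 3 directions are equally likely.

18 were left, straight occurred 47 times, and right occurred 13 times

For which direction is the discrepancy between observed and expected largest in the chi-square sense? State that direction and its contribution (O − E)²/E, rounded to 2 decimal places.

Expected count for each of the 3 categories: 78/3 = 26.
cat           O        E   (O−E)²/E
left         18       26      2.462
straight     47       26     16.962
right        13       26      6.500
The largest term is for straight: 16.96.

straight, 16.96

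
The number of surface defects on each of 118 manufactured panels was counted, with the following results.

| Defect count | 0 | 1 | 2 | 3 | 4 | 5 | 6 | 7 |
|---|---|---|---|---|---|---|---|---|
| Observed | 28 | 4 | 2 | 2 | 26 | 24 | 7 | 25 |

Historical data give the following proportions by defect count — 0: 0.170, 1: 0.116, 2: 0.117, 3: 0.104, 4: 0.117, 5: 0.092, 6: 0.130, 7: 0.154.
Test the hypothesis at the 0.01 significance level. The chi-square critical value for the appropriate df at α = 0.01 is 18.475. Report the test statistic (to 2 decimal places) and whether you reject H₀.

Expected counts E_i = n·p_i: 118×0.170 = 20.06, 118×0.116 = 13.688, 118×0.117 = 13.806, 118×0.104 = 12.272, 118×0.117 = 13.806, 118×0.092 = 10.856, 118×0.130 = 15.34, 118×0.154 = 18.172.
χ² = (28−20.06)²/20.06 + (4−13.688)²/13.688 + (2−13.806)²/13.806 + (2−12.272)²/12.272 + (26−13.806)²/13.806 + (24−10.856)²/10.856 + (7−15.34)²/15.34 + (25−18.172)²/18.172
   = 3.143 + 6.857 + 10.096 + 8.598 + 10.770 + 15.914 + 4.534 + 2.566
Sum = 62.48
df = 7. Since 62.48 > 18.475, we reject H₀.

62.48; reject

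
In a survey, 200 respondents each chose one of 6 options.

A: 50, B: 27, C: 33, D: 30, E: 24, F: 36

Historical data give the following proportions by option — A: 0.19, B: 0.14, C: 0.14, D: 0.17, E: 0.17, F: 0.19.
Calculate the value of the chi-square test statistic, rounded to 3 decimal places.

Expected counts E_i = n·p_i: 200×0.19 = 38, 200×0.14 = 28, 200×0.14 = 28, 200×0.17 = 34, 200×0.17 = 34, 200×0.19 = 38.
A: (50 − 38)²/38 = 144/38 = 3.7895
B: (27 − 28)²/28 = 1/28 = 0.0357
C: (33 − 28)²/28 = 25/28 = 0.8929
D: (30 − 34)²/34 = 16/34 = 0.4706
E: (24 − 34)²/34 = 100/34 = 2.9412
F: (36 − 38)²/38 = 4/38 = 0.1053
Sum = 8.235

8.235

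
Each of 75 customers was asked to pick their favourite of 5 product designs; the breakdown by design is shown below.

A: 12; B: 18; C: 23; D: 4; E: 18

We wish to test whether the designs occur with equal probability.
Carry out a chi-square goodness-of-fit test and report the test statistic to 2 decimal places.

14.13

Expected count for each of the 5 categories: 75/5 = 15.
χ² = (12−15)²/15 + (18−15)²/15 + (23−15)²/15 + (4−15)²/15 + (18−15)²/15
   = 0.600 + 0.600 + 4.267 + 8.067 + 0.600
Sum = 14.13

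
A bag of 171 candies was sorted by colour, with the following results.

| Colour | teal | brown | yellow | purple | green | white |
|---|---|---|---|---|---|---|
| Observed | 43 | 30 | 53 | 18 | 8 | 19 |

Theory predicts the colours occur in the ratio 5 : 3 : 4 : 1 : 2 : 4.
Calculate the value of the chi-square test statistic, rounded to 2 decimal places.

Ratio total = 19. Expected counts: 171×5/19 = 45, 171×3/19 = 27, 171×4/19 = 36, 171×1/19 = 9, 171×2/19 = 18, 171×4/19 = 36.
χ² = (43−45)²/45 + (30−27)²/27 + (53−36)²/36 + (18−9)²/9 + (8−18)²/18 + (19−36)²/36
   = 0.089 + 0.333 + 8.028 + 9.000 + 5.556 + 8.028
Sum = 31.03

31.03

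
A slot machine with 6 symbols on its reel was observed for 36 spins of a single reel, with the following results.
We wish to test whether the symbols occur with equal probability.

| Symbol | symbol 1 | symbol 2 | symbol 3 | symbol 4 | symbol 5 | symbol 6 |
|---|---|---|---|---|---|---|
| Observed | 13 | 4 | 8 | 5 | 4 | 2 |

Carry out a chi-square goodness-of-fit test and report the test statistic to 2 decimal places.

13.00

Expected count for each of the 6 categories: 36/6 = 6.
cat           O        E   (O−E)²/E
symbol 1     13        6      8.167
symbol 2      4        6      0.667
symbol 3      8        6      0.667
symbol 4      5        6      0.167
symbol 5      4        6      0.667
symbol 6      2        6      2.667
Sum = 13.00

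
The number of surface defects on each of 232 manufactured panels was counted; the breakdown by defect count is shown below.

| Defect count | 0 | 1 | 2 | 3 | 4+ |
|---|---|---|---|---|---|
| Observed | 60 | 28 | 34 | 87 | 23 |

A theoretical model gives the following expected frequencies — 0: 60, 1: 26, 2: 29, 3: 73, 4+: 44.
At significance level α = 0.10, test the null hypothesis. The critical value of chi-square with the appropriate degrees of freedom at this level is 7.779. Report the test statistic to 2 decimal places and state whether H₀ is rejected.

13.72; reject

χ² = (60−60)²/60 + (28−26)²/26 + (34−29)²/29 + (87−73)²/73 + (23−44)²/44
   = 0.000 + 0.154 + 0.862 + 2.685 + 10.023
Sum = 13.72
df = 4. Since 13.72 > 7.779, we reject H₀.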